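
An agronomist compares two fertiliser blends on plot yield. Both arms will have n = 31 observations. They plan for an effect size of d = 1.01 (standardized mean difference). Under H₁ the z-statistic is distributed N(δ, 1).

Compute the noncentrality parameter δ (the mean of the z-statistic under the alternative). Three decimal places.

δ ≈ 3.976

δ = d·√(n/2) = 1.01 × √(31/2) = 3.9764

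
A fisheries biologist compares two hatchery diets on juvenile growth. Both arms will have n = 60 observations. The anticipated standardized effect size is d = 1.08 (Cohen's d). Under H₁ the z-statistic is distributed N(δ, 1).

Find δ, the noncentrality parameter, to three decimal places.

The noncentrality parameter scales effect size by the design's sample-size factor: δ = d·√(n/2) = 1.08 × √(60/2) = 5.9154

δ ≈ 5.915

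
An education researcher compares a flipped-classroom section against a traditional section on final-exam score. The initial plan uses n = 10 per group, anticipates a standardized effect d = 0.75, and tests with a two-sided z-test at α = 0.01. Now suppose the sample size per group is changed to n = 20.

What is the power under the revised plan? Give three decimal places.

With n = 20 per group: δ = d·√(n/2) = 0.75 × √(20/2) = 2.3717. Critical value z_{0.005} = 2.576.
Revised power = Φ(δ − 2.576) + Φ(−δ − 2.576) = Φ(-0.204) + Φ(-4.948) = 0.4191 + 0.0000 = 0.4191.

Power ≈ 0.419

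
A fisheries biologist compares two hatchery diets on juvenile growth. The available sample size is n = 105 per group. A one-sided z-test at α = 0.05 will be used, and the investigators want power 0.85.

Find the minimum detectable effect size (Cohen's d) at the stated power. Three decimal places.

Need Φ(δ − 1.645) = 0.85, so δ = 1.645 + 1.036 = 2.681.
δ = d·√(n/2) ⇒ d = δ/√(n/2) = 2.681/√(105/2) = 0.3701.

d ≈ 0.370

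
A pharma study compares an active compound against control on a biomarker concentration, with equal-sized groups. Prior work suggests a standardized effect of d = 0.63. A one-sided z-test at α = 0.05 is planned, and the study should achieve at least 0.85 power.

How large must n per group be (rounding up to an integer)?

n = 37 per group

For power 0.85 need Φ(δ − z_{0.05}) = 0.85, so δ = z_{0.05} + z_{0.15} = 1.645 + 1.036 = 2.681.
δ = d·√(n/2) ⇒ n = 2(δ/d)² = 2 × (2.681 / 0.63)² = 36.23.
Round up to the next whole unit.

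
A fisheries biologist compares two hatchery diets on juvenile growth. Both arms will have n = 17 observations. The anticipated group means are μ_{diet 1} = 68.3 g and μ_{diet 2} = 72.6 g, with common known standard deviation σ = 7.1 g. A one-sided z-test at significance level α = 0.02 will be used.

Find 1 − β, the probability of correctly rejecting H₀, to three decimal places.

Power ≈ 0.387

Standardized effect: d = |μ_{diet 1} − μ_{diet 2}| / σ = |68.3 − 72.6| / 7.1 = 0.6056
Noncentrality parameter: δ = d·√(n/2) = 0.6056 × √(17/2) = 1.7657
Critical value for a one-sided test at α = 0.02: z_α = 2.054.
Power = P(Z > 2.054 − δ) = Φ(-0.288) = 0.3867.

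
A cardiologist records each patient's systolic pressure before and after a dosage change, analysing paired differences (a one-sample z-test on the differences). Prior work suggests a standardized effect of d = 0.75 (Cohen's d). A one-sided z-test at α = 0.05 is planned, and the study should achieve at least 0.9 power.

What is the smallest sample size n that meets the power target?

n = 16

Set Φ(δ − 1.645) = 0.9; then δ − 1.645 = Φ⁻¹(0.9) = 1.282, giving δ = 2.926.
δ = d·√n ⇒ n = (δ/d)² = (2.926 / 0.75)² = 15.22.
Round up to the next whole unit.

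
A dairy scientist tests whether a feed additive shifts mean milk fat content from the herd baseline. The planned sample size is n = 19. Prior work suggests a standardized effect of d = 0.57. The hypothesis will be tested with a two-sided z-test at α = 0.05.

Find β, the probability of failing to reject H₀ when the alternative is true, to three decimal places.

Noncentrality parameter: δ = d·√n = 0.57 × √19 = 2.4846
Two-sided α = 0.05 → critical value z_{0.025} = 1.960.
Power = Φ(δ − 1.960) + Φ(−δ − 1.960) = Φ(0.525) + Φ(-4.445) = 0.7001 + 0.0000 = 0.7001.
Type II error: β = 1 − power = 1 − 0.7001 = 0.2999.

β ≈ 0.300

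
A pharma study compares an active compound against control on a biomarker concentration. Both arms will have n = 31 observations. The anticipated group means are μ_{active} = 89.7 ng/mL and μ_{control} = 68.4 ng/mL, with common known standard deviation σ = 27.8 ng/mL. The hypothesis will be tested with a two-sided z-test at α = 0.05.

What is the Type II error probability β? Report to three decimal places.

β ≈ 0.145

Standardized effect: d = |μ_{active} − μ_{control}| / σ = |89.7 − 68.4| / 27.8 = 0.7662
Noncentrality parameter: λ = d·√(n/2) = 0.7662 × √(31/2) = 3.0165
Critical value for a two-sided test at α = 0.05: z_{α/2} = 1.960.
Power = Φ(λ − 1.960) + Φ(−λ − 1.960) = Φ(1.057) + Φ(-4.976) = 0.8546 + 0.0000 = 0.8546.
Type II error: β = 1 − power = 1 − 0.8546 = 0.1454.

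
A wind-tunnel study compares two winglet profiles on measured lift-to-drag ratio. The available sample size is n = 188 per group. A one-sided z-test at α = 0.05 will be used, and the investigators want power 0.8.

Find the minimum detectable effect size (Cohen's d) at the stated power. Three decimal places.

Need Φ(δ − 1.645) = 0.8, so δ = 1.645 + 0.842 = 2.486.
δ = d·√(n/2) ⇒ d = δ/√(n/2) = 2.486/√(188/2) = 0.2565.

d ≈ 0.256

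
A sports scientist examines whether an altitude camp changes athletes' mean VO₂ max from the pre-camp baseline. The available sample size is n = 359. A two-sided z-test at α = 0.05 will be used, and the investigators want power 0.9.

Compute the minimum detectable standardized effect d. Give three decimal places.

Required noncentrality: δ = z_{0.025} + z_{0.10} = 1.960 + 1.282 = 3.242.
(The second rejection-region term Φ(−δ − z_{α/2}) is negligible and dropped.)
δ = d·√n ⇒ d = δ/√n = 3.242/√359 = 0.1711.

d ≈ 0.171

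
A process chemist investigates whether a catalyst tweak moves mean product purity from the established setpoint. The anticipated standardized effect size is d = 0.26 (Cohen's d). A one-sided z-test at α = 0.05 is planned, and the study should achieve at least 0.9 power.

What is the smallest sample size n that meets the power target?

Set Φ(δ − 1.645) = 0.9; then δ − 1.645 = Φ⁻¹(0.9) = 1.282, giving δ = 2.926.
δ = d·√n ⇒ n = (δ/d)² = (2.926 / 0.26)² = 126.68.
Rounding up, n = 127.

n = 127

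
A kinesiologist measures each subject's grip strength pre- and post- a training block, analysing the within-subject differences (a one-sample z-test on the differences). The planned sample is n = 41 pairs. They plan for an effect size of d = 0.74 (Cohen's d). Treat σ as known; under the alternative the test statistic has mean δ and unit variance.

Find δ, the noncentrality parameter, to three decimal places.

δ ≈ 4.738

The noncentrality parameter scales effect size by the design's sample-size factor: δ = d·√n = 0.74 × √41 = 4.7383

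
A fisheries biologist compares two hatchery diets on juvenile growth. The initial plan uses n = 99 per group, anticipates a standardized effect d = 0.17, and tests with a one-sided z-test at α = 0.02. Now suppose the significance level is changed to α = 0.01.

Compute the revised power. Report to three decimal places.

δ = d·√(n/2) = 0.17 × √(99/2) = 1.1961 (unchanged). New critical value: z_{0.01} = 2.326.
Revised power = Φ(δ − 2.326) = Φ(-1.130) = 0.1292.

Power ≈ 0.129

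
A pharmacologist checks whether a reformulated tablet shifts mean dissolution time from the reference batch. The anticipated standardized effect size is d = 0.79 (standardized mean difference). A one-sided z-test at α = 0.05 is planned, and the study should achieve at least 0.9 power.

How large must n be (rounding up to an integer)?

Set Φ(δ − 1.645) = 0.9; then δ − 1.645 = Φ⁻¹(0.9) = 1.282, giving δ = 2.926.
δ = d·√n ⇒ n = (δ/d)² = (2.926 / 0.79)² = 13.72.
Round up to the next whole unit.

n = 14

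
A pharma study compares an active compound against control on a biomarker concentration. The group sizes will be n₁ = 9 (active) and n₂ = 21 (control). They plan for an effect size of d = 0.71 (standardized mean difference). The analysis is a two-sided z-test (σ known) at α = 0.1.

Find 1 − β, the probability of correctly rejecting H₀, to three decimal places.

Power ≈ 0.555

Noncentrality parameter: δ = d / √(1/n₁ + 1/n₂) = 0.71 / √(1/9 + 1/21) = 1.7821
Critical value for a two-sided test at α = 0.1: z_{α/2} = 1.645.
Power = Φ(δ − 1.645) + Φ(−δ − 1.645) = Φ(0.137) + Φ(-3.427) = 0.5546 + 0.0003 = 0.5549.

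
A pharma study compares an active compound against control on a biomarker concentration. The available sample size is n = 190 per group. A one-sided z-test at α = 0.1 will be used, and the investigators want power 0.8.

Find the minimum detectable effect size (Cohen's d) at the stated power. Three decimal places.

Required noncentrality: δ = z_{0.1} + z_{0.20} = 1.282 + 0.842 = 2.123.
δ = d·√(n/2) ⇒ d = δ/√(n/2) = 2.123/√(190/2) = 0.2178.

d ≈ 0.218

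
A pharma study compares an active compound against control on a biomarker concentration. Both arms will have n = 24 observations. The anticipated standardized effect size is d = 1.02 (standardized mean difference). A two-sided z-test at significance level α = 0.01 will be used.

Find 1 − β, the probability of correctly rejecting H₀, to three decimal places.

Noncentrality parameter: λ = d·√(n/2) = 1.02 × √(24/2) = 3.5334
Two-sided α = 0.01 → critical value z_{0.005} = 2.576.
Power = Φ(λ − 2.576) + Φ(−λ − 2.576) = Φ(0.958) + Φ(-6.109) = 0.8309 + 0.0000 = 0.8309.

Power ≈ 0.831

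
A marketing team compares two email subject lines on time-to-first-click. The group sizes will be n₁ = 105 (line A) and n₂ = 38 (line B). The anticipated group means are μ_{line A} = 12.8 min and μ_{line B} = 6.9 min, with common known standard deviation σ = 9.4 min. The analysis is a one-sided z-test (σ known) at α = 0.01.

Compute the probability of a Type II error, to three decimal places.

β ≈ 0.161

Standardized effect: d = |μ_{line A} − μ_{line B}| / σ = |12.8 − 6.9| / 9.4 = 0.6277
Noncentrality parameter: δ = d / √(1/n₁ + 1/n₂) = 0.6277 / √(1/105 + 1/38) = 3.3155
Critical value for a one-sided test at α = 0.01: z_α = 2.326.
Power = Φ(δ − 2.326) = Φ(0.989) = 0.8387.
Type II error: β = 1 − power = 1 − 0.8387 = 0.1613.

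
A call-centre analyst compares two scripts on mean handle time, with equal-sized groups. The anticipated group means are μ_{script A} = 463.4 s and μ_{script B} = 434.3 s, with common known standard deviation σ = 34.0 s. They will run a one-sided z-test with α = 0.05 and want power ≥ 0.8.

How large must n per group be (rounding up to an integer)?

n = 17 per group

Standardized effect: d = |μ_{script A} − μ_{script B}| / σ = |463.4 − 434.3| / 34.0 = 0.8559
For power 0.8 need Φ(δ − z_{0.05}) = 0.8, so δ = z_{0.05} + z_{0.20} = 1.645 + 0.842 = 2.486.
δ = d·√(n/2) ⇒ n = 2(δ/d)² = 2 × (2.486 / 0.8559)² = 16.88.
Rounding up, n = 17 per group.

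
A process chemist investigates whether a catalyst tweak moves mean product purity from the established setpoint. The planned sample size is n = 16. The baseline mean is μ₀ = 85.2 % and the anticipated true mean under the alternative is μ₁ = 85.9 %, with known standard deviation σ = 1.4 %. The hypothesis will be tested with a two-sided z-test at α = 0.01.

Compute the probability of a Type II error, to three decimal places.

β ≈ 0.718

Standardized effect: d = |μ₁ − μ₀| / σ = |85.9 − 85.2| / 1.4 = 0.5000
Noncentrality parameter: δ = d·√n = 0.5000 × √16 = 2.0000
Critical value for a two-sided test at α = 0.01: z_{α/2} = 2.576.
Power = Φ(δ − 2.576) + Φ(−δ − 2.576) = Φ(-0.576) + Φ(-4.576) = 0.2824 + 0.0000 = 0.2824.
Type II error: β = 1 − power = 1 − 0.2824 = 0.7176.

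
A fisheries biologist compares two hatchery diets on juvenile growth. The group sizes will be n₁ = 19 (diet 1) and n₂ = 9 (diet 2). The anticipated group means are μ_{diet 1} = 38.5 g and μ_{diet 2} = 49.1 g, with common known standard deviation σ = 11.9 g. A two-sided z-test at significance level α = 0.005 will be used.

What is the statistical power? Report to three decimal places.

Power ≈ 0.272

Standardized effect: d = |μ_{diet 1} − μ_{diet 2}| / σ = |38.5 − 49.1| / 11.9 = 0.8908
Noncentrality parameter: λ = d / √(1/n₁ + 1/n₂) = 0.8908 / √(1/19 + 1/9) = 2.2013
Critical value for a two-sided test at α = 0.005: z_{α/2} = 2.807.
Power = Φ(λ − 2.807) + Φ(−λ − 2.807) = Φ(-0.606) + Φ(-5.008) = 0.2723 + 0.0000 = 0.2723.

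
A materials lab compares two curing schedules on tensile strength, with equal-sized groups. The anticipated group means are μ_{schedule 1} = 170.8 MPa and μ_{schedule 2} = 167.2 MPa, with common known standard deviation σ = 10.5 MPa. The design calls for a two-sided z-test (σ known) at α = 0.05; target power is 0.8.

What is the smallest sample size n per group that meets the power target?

n = 134 per group

Standardized effect: d = |μ_{schedule 1} − μ_{schedule 2}| / σ = |170.8 − 167.2| / 10.5 = 0.3429
Set Φ(δ − 1.960) = 0.8; then δ − 1.960 = Φ⁻¹(0.8) = 0.842, giving δ = 2.802.
(For δ > 0 the lower-tail rejection region contributes negligibly to power, so the one-term inversion is standard.)
δ = d·√(n/2) ⇒ n = 2(δ/d)² = 2 × (2.802 / 0.3429)² = 133.54.
Round up to the next whole unit.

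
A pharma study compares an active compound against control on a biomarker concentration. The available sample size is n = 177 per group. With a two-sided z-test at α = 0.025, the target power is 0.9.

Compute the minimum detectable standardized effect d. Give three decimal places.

Need Φ(δ − 2.241) = 0.9, so δ = 2.241 + 1.282 = 3.523.
(Lower-tail contribution to power is negligible for δ > 0.)
δ = d·√(n/2) ⇒ d = δ/√(n/2) = 3.523/√(177/2) = 0.3745.

d ≈ 0.374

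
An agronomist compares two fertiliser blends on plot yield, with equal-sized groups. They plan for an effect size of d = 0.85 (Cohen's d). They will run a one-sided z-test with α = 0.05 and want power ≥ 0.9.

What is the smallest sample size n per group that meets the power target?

n = 24 per group

Set Φ(δ − 1.645) = 0.9; then δ − 1.645 = Φ⁻¹(0.9) = 1.282, giving δ = 2.926.
δ = d·√(n/2) ⇒ n = 2(δ/d)² = 2 × (2.926 / 0.85)² = 23.71.
Rounding up, n = 24 per group.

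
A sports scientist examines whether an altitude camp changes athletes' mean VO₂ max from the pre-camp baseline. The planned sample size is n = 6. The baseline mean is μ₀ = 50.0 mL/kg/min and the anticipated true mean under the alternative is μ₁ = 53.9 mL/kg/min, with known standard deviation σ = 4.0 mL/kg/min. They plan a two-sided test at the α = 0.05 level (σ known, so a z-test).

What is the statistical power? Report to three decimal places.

Power ≈ 0.666

Standardized effect: d = |μ₁ − μ₀| / σ = |53.9 − 50.0| / 4.0 = 0.9750
Noncentrality parameter: δ = d·√n = 0.9750 × √6 = 2.3883
Critical value for a two-sided test at α = 0.05: z_{α/2} = 1.960.
Power = Φ(δ − 1.960) + Φ(−δ − 1.960) = Φ(0.428) + Φ(-4.348) = 0.6658 + 0.0000 = 0.6658.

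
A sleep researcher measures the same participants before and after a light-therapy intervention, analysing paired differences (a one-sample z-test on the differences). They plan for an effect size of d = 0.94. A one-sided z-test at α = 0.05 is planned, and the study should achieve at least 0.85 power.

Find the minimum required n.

For power 0.85 need Φ(δ − z_{0.05}) = 0.85, so δ = z_{0.05} + z_{0.15} = 1.645 + 1.036 = 2.681.
δ = d·√n ⇒ n = (δ/d)² = (2.681 / 0.94)² = 8.14.
Rounding up, n = 9.

n = 9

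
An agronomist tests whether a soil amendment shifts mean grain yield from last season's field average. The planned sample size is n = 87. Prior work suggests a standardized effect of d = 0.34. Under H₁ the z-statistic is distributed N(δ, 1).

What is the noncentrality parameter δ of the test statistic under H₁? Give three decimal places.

The noncentrality parameter scales effect size by the design's sample-size factor: δ = d·√n = 0.34 × √87 = 3.1713

δ ≈ 3.171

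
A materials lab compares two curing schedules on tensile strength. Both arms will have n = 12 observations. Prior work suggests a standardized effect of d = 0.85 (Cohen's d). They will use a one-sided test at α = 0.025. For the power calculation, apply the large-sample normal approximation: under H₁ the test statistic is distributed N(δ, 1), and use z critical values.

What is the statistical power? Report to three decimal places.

Noncentrality parameter: δ = d·√(n/2) = 0.85 × √(12/2) = 2.0821
Critical value for a one-sided test at α = 0.025: z_α = 1.960.
Power = P(Z > 1.960 − δ) = Φ(0.122) = 0.5486.

Power ≈ 0.549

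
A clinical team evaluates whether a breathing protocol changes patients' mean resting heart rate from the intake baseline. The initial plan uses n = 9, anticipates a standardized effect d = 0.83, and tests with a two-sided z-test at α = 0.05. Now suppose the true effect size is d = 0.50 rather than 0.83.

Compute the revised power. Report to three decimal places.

Power ≈ 0.323

With d = 0.50: δ = d·√n = 0.50 × √9 = 1.5000. Critical value z_{0.025} = 1.960.
Revised power = Φ(δ − 1.960) + Φ(−δ − 1.960) = Φ(-0.460) + Φ(-3.460) = 0.3228 + 0.0003 = 0.3230.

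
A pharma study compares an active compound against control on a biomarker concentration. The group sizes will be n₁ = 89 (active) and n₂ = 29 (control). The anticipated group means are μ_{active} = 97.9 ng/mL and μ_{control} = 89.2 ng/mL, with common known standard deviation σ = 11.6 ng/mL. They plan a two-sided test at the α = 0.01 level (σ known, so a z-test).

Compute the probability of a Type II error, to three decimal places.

β ≈ 0.176

Standardized effect: d = |μ_{active} − μ_{control}| / σ = |97.9 − 89.2| / 11.6 = 0.7500
Noncentrality parameter: δ = d / √(1/n₁ + 1/n₂) = 0.7500 / √(1/89 + 1/29) = 3.5076
Two-sided α = 0.01 → critical value z_{0.005} = 2.576.
Power = Φ(δ − 2.576) + Φ(−δ − 2.576) = Φ(0.932) + Φ(-6.083) = 0.8243 + 0.0000 = 0.8243.
Type II error: β = 1 − power = 1 − 0.8243 = 0.1757.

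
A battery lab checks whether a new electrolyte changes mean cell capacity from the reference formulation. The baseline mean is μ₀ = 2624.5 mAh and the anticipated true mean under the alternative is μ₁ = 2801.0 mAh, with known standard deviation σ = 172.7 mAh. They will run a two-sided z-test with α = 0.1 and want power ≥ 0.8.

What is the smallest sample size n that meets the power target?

Standardized effect: d = |μ₁ − μ₀| / σ = |2801.0 − 2624.5| / 172.7 = 1.0220
For power 0.8 need Φ(δ − z_{0.05}) = 0.8, so δ = z_{0.05} + z_{0.20} = 1.645 + 0.842 = 2.486.
(Ignoring the negligible lower-tail rejection probability gives the usual closed-form inversion.)
δ = d·√n ⇒ n = (δ/d)² = (2.486 / 1.0220)² = 5.92.
Rounding up, n = 6.

n = 6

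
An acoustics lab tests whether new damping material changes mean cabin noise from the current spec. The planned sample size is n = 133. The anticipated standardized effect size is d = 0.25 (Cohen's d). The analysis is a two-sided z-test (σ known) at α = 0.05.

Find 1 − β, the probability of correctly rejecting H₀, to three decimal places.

Power ≈ 0.822

Noncentrality parameter: δ = d·√n = 0.25 × √133 = 2.8831
Two-sided α = 0.05 → critical value z_{0.025} = 1.960.
Power = Φ(δ − 1.960) + Φ(−δ − 1.960) = Φ(0.923) + Φ(-4.843) = 0.8220 + 0.0000 = 0.8220.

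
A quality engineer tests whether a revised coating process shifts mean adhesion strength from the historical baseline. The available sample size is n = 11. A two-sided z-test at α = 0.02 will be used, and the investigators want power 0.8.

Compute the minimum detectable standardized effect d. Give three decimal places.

Required noncentrality: δ = z_{0.01} + z_{0.20} = 2.326 + 0.842 = 3.168.
(Lower-tail contribution to power is negligible for δ > 0.)
δ = d·√n ⇒ d = δ/√n = 3.168/√11 = 0.9552.

d ≈ 0.955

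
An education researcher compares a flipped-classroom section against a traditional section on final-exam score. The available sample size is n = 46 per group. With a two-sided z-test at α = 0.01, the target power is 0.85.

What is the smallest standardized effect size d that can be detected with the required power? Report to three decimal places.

Required noncentrality: δ = z_{0.005} + z_{0.15} = 2.576 + 1.036 = 3.612.
(Lower-tail contribution to power is negligible for δ > 0.)
δ = d·√(n/2) ⇒ d = δ/√(n/2) = 3.612/√(46/2) = 0.7532.

d ≈ 0.753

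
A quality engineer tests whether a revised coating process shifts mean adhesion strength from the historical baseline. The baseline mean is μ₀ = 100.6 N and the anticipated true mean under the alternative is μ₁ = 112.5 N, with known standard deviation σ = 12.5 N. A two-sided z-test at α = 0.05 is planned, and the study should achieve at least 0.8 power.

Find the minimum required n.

n = 9

Standardized effect: d = |μ₁ − μ₀| / σ = |112.5 − 100.6| / 12.5 = 0.9520
Set Φ(δ − 1.960) = 0.8; then δ − 1.960 = Φ⁻¹(0.8) = 0.842, giving δ = 2.802.
(The Φ(−δ − z_{α/2}) term is vanishingly small for δ > 0 and is dropped in the standard sample-size formula.)
δ = d·√n ⇒ n = (δ/d)² = (2.802 / 0.9520)² = 8.66.
Rounding up, n = 9.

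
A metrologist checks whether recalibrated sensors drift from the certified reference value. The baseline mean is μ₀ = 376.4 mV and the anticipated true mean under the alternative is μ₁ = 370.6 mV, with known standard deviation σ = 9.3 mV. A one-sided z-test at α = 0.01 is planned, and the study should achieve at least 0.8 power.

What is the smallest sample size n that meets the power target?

Standardized effect: d = |μ₁ − μ₀| / σ = |370.6 − 376.4| / 9.3 = 0.6237
For power 0.8 need Φ(δ − z_{0.01}) = 0.8, so δ = z_{0.01} + z_{0.20} = 2.326 + 0.842 = 3.168.
δ = d·√n ⇒ n = (δ/d)² = (3.168 / 0.6237)² = 25.80.
Round up to the next whole unit.

n = 26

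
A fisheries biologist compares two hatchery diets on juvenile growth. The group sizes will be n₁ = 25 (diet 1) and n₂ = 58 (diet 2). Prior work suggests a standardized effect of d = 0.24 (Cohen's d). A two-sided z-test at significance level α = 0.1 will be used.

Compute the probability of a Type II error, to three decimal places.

β ≈ 0.735

Noncentrality parameter: λ = d / √(1/n₁ + 1/n₂) = 0.24 / √(1/25 + 1/58) = 1.0031
Two-sided α = 0.1 → critical value z_{0.05} = 1.645.
Power = Φ(λ − 1.645) + Φ(−λ − 1.645) = Φ(-0.642) + Φ(-2.648) = 0.2605 + 0.0040 = 0.2646.
Type II error: β = 1 − power = 1 − 0.2646 = 0.7354.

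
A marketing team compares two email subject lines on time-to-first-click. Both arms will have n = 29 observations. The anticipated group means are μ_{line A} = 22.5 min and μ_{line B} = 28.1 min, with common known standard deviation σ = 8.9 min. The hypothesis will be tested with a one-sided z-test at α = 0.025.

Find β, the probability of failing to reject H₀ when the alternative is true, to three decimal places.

β ≈ 0.331

Standardized effect: d = |μ_{line A} − μ_{line B}| / σ = |22.5 − 28.1| / 8.9 = 0.6292
Noncentrality parameter: δ = d·√(n/2) = 0.6292 × √(29/2) = 2.3960
One-sided α = 0.025 → critical value z_{0.025} = 1.960.
Power = P(Z > 1.960 − δ) = Φ(0.436) = 0.6686.
Type II error: β = 1 − power = 1 − 0.6686 = 0.3314.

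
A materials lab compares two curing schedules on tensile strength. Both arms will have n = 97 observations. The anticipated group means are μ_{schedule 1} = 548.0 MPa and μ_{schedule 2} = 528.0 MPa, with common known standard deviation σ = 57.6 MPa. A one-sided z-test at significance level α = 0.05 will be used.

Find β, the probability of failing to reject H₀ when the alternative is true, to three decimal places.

β ≈ 0.220

Standardized effect: d = |μ_{schedule 1} − μ_{schedule 2}| / σ = |548.0 − 528.0| / 57.6 = 0.3472
Noncentrality parameter: δ = d·√(n/2) = 0.3472 × √(97/2) = 2.4181
One-sided α = 0.05 → critical value z_{0.05} = 1.645.
Power = P(Z > 1.645 − δ) = Φ(0.773) = 0.7803.
Type II error: β = 1 − power = 1 − 0.7803 = 0.2197.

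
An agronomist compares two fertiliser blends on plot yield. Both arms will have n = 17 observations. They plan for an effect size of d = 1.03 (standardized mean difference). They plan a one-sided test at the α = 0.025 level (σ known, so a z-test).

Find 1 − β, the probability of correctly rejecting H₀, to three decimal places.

Noncentrality parameter: δ = d·√(n/2) = 1.03 × √(17/2) = 3.0029
One-sided α = 0.025 → critical value z_{0.025} = 1.960.
Power = P(Z > 1.960 − δ) = Φ(1.043) = 0.8515.

Power ≈ 0.852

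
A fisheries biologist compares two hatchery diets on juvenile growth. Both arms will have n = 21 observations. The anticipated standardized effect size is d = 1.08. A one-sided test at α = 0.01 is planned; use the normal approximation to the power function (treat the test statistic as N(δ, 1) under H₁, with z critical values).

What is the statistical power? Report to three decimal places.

Noncentrality parameter: δ = d·√(n/2) = 1.08 × √(21/2) = 3.4996
One-sided α = 0.01 → critical value z_{0.01} = 2.326.
Power = P(Z > 2.326 − δ) = Φ(1.173) = 0.8797.

Power ≈ 0.880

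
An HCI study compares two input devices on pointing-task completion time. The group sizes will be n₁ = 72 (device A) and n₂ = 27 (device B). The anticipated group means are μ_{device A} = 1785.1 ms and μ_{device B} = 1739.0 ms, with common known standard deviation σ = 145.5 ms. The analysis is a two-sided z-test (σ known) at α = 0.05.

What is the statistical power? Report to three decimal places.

Standardized effect: d = |μ_{device A} − μ_{device B}| / σ = |1785.1 − 1739.0| / 145.5 = 0.3168
Noncentrality parameter: δ = d / √(1/n₁ + 1/n₂) = 0.3168 / √(1/72 + 1/27) = 1.4040
Critical value for a two-sided test at α = 0.05: z_{α/2} = 1.960.
Power = Φ(δ − 1.960) + Φ(−δ − 1.960) = Φ(-0.556) + Φ(-3.364) = 0.2891 + 0.0004 = 0.2895.

Power ≈ 0.290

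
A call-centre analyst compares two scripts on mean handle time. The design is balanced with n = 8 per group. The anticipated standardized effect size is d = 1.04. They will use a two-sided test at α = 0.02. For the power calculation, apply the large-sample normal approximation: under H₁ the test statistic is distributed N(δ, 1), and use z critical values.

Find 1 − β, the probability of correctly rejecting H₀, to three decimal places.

Power ≈ 0.403

Noncentrality parameter: δ = d·√(n/2) = 1.04 × √(8/2) = 2.0800
Two-sided α = 0.02 → critical value z_{0.01} = 2.326.
Power = Φ(δ − 2.326) + Φ(−δ − 2.326) = Φ(-0.246) + Φ(-4.406) = 0.4027 + 0.0000 = 0.4027.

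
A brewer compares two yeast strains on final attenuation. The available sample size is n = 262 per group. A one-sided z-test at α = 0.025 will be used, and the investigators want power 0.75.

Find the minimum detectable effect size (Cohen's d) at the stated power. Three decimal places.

Need Φ(δ − 1.960) = 0.75, so δ = 1.960 + 0.674 = 2.634.
δ = d·√(n/2) ⇒ d = δ/√(n/2) = 2.634/√(262/2) = 0.2302.

d ≈ 0.230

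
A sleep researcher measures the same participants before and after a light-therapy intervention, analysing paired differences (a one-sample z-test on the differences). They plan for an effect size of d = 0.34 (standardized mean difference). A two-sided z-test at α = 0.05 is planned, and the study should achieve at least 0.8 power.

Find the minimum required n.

n = 68

For power 0.8 need Φ(δ − z_{0.025}) = 0.8, so δ = z_{0.025} + z_{0.20} = 1.960 + 0.842 = 2.802.
(For δ > 0 the lower-tail rejection region contributes negligibly to power, so the one-term inversion is standard.)
δ = d·√n ⇒ n = (δ/d)² = (2.802 / 0.34)² = 67.90.
Round up to the next whole unit.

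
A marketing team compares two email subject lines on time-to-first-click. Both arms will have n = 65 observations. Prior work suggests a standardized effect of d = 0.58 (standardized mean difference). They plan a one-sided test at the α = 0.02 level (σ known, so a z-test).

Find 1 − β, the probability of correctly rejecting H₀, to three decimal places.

Power ≈ 0.895

Noncentrality parameter: δ = d·√(n/2) = 0.58 × √(65/2) = 3.3065
Critical value for a one-sided test at α = 0.02: z_α = 2.054.
Power = Φ(δ − 2.054) = Φ(1.253) = 0.8949.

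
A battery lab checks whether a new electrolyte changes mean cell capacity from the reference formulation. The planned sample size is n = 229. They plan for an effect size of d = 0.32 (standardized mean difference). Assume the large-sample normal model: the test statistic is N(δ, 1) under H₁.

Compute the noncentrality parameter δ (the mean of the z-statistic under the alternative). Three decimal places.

δ ≈ 4.842

The noncentrality parameter scales effect size by the design's sample-size factor: δ = d·√n = 0.32 × √229 = 4.8425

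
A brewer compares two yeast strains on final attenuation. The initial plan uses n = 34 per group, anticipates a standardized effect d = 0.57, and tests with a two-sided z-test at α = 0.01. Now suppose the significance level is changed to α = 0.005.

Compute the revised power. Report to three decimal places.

Power ≈ 0.324

δ = d·√(n/2) = 0.57 × √(34/2) = 2.3502 (unchanged). New critical value: z_{0.0025} = 2.807.
Revised power = Φ(δ − 2.807) + Φ(−δ − 2.807) = Φ(-0.457) + Φ(-5.157) = 0.3239 + 0.0000 = 0.3239.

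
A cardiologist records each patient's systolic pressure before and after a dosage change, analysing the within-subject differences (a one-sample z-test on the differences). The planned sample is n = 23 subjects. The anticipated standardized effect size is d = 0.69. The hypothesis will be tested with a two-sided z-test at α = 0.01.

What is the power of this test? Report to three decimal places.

Power ≈ 0.768

Noncentrality parameter: δ = d·√n = 0.69 × √23 = 3.3091
Two-sided α = 0.01 → critical value z_{0.005} = 2.576.
Power = Φ(δ − 2.576) + Φ(−δ − 2.576) = Φ(0.733) + Φ(-5.885) = 0.7683 + 0.0000 = 0.7683.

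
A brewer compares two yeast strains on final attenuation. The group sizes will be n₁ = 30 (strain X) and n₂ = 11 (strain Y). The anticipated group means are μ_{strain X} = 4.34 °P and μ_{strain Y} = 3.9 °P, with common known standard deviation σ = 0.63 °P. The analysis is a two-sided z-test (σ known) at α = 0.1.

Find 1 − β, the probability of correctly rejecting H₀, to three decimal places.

Standardized effect: d = |μ_{strain X} − μ_{strain Y}| / σ = |4.34 − 3.9| / 0.63 = 0.6984
Noncentrality parameter: δ = d / √(1/n₁ + 1/n₂) = 0.6984 / √(1/30 + 1/11) = 1.9814
Critical value for a two-sided test at α = 0.1: z_{α/2} = 1.645.
Power = Φ(δ − 1.645) + Φ(−δ − 1.645) = Φ(0.337) + Φ(-3.626) = 0.6318 + 0.0001 = 0.6319.

Power ≈ 0.632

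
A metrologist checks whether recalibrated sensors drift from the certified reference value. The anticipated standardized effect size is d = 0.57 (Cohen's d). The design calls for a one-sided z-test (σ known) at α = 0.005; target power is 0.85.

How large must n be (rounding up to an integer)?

n = 41

For power 0.85 need Φ(δ − z_{0.005}) = 0.85, so δ = z_{0.005} + z_{0.15} = 2.576 + 1.036 = 3.612.
δ = d·√n ⇒ n = (δ/d)² = (3.612 / 0.57)² = 40.16.
Rounding up, n = 41.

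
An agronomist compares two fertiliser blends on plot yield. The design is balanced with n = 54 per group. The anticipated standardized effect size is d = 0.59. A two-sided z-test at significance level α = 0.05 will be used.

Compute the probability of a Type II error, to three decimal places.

Noncentrality parameter: δ = d·√(n/2) = 0.59 × √(54/2) = 3.0657
Two-sided α = 0.05 → critical value z_{0.025} = 1.960.
Power = Φ(δ − 1.960) + Φ(−δ − 1.960) = Φ(1.106) + Φ(-5.026) = 0.8656 + 0.0000 = 0.8656.
Type II error: β = 1 − power = 1 − 0.8656 = 0.1344.

β ≈ 0.134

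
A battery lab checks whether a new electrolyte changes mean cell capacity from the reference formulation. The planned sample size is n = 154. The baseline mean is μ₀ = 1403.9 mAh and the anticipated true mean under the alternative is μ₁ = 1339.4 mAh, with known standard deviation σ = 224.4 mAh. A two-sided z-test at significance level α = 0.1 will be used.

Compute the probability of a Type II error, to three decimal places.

Standardized effect: d = |μ₁ − μ₀| / σ = |1339.4 − 1403.9| / 224.4 = 0.2874
Noncentrality parameter: δ = d·√n = 0.2874 × √154 = 3.5670
Two-sided α = 0.1 → critical value z_{0.05} = 1.645.
Power = Φ(δ − 1.645) + Φ(−δ − 1.645) = Φ(1.922) + Φ(-5.212) = 0.9727 + 0.0000 = 0.9727.
Type II error: β = 1 − power = 1 − 0.9727 = 0.0273.

β ≈ 0.027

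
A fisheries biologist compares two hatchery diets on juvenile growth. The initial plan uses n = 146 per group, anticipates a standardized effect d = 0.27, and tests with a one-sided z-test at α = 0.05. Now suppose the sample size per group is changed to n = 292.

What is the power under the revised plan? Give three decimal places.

Power ≈ 0.947

With n = 292 per group: δ = d·√(n/2) = 0.27 × √(292/2) = 3.2624. Critical value z_{0.05} = 1.645.
Revised power = Φ(δ − 1.645) = Φ(1.618) = 0.9471.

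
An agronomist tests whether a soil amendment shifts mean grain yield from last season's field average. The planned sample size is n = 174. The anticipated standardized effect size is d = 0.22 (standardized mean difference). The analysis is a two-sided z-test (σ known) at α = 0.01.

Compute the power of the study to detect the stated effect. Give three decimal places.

Power ≈ 0.628

Noncentrality parameter: δ = d·√n = 0.22 × √174 = 2.9020
Two-sided α = 0.01 → critical value z_{0.005} = 2.576.
Power = Φ(δ − 2.576) + Φ(−δ − 2.576) = Φ(0.326) + Φ(-5.478) = 0.6279 + 0.0000 = 0.6279.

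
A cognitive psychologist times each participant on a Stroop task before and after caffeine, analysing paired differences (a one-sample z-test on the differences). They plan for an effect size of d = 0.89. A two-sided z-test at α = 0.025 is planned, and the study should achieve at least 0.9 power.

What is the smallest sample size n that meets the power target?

n = 16

For power 0.9 need Φ(δ − z_{0.0125}) = 0.9, so δ = z_{0.0125} + z_{0.10} = 2.241 + 1.282 = 3.523.
(The Φ(−δ − z_{α/2}) term is vanishingly small for δ > 0 and is dropped in the standard sample-size formula.)
δ = d·√n ⇒ n = (δ/d)² = (3.523 / 0.89)² = 15.67.
Rounding up, n = 16.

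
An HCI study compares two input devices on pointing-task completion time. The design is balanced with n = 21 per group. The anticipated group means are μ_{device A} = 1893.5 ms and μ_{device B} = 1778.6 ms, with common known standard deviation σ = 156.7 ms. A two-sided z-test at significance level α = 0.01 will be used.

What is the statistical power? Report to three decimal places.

Power ≈ 0.421

Standardized effect: d = |μ_{device A} − μ_{device B}| / σ = |1893.5 − 1778.6| / 156.7 = 0.7332
Noncentrality parameter: δ = d·√(n/2) = 0.7332 × √(21/2) = 2.3760
Two-sided α = 0.01 → critical value z_{0.005} = 2.576.
Power = Φ(δ − 2.576) + Φ(−δ − 2.576) = Φ(-0.200) + Φ(-4.952) = 0.4208 + 0.0000 = 0.4208.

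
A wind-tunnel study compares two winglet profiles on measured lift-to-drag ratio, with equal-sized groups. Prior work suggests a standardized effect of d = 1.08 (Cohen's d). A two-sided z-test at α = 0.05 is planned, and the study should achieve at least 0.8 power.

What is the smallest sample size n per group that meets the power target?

n = 14 per group

For power 0.8 need Φ(δ − z_{0.025}) = 0.8, so δ = z_{0.025} + z_{0.20} = 1.960 + 0.842 = 2.802.
(The Φ(−δ − z_{α/2}) term is vanishingly small for δ > 0 and is dropped in the standard sample-size formula.)
δ = d·√(n/2) ⇒ n = 2(δ/d)² = 2 × (2.802 / 1.08)² = 13.46.
Round up to the next whole unit.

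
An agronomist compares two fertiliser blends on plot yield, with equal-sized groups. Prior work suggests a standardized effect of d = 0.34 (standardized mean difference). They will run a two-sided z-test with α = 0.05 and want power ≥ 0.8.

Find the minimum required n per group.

Set Φ(δ − 1.960) = 0.8; then δ − 1.960 = Φ⁻¹(0.8) = 0.842, giving δ = 2.802.
(The Φ(−δ − z_{α/2}) term is vanishingly small for δ > 0 and is dropped in the standard sample-size formula.)
δ = d·√(n/2) ⇒ n = 2(δ/d)² = 2 × (2.802 / 0.34)² = 135.79.
Round up to the next whole unit.

n = 136 per group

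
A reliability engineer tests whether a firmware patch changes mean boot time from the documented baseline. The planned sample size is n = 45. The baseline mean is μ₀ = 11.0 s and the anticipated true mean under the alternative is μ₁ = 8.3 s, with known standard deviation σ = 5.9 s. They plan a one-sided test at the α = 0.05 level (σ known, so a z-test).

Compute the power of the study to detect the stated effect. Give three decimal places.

Power ≈ 0.923

Standardized effect: d = |μ₁ − μ₀| / σ = |8.3 − 11.0| / 5.9 = 0.4576
Noncentrality parameter: λ = d·√n = 0.4576 × √45 = 3.0699
Critical value for a one-sided test at α = 0.05: z_α = 1.645.
Power = P(Z > 1.645 − λ) = Φ(1.425) = 0.9229.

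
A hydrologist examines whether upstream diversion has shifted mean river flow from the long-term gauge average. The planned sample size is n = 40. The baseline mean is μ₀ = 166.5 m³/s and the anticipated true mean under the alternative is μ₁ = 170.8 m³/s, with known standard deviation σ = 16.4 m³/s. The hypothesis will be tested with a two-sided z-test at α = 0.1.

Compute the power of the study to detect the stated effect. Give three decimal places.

Standardized effect: d = |μ₁ − μ₀| / σ = |170.8 − 166.5| / 16.4 = 0.2622
Noncentrality parameter: λ = d·√n = 0.2622 × √40 = 1.6583
Critical value for a two-sided test at α = 0.1: z_{α/2} = 1.645.
Power = Φ(λ − 1.645) + Φ(−λ − 1.645) = Φ(0.013) + Φ(-3.303) = 0.5054 + 0.0005 = 0.5058.

Power ≈ 0.506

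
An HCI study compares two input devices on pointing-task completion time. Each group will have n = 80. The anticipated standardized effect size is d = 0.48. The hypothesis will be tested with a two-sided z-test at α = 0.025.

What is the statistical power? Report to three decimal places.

Power ≈ 0.787

Noncentrality parameter: δ = d·√(n/2) = 0.48 × √(80/2) = 3.0358
Critical value for a two-sided test at α = 0.025: z_{α/2} = 2.241.
Power = Φ(δ − 2.241) + Φ(−δ − 2.241) = Φ(0.794) + Φ(-5.277) = 0.7865 + 0.0000 = 0.7865.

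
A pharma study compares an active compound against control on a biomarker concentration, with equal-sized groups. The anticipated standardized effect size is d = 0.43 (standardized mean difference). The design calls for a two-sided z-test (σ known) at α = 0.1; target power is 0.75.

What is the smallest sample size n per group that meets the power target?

For power 0.75 need Φ(δ − z_{0.05}) = 0.75, so δ = z_{0.05} + z_{0.25} = 1.645 + 0.674 = 2.319.
(The Φ(−δ − z_{α/2}) term is vanishingly small for δ > 0 and is dropped in the standard sample-size formula.)
δ = d·√(n/2) ⇒ n = 2(δ/d)² = 2 × (2.319 / 0.43)² = 58.19.
Round up to the next whole unit.

n = 59 per group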